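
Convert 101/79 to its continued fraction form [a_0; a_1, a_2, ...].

[1; 3, 1, 1, 2, 4]

Run the Euclidean algorithm on 101 and 79; the successive quotients are the partial quotients a_0, a_1, ... (each step inverts the fractional part left over by the previous one):
  101 = 1*79 + 22, so a_0 = 1.
  79 = 3*22 + 13, so a_1 = 3.
  22 = 1*13 + 9, so a_2 = 1.
  13 = 1*9 + 4, so a_3 = 1.
  9 = 2*4 + 1, so a_4 = 2.
  4 = 4*1 + 0, so a_5 = 4.
The remainder reaches 0 after 6 divisions, so the expansion has 6 partial quotients, read off in order.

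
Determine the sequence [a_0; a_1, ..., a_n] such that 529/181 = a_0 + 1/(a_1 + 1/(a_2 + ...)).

Run the Euclidean algorithm on 529 and 181; the successive quotients are the partial quotients a_0, a_1, ... (each step inverts the fractional part left over by the previous one):
  529 = 2*181 + 167, so a_0 = 2.
  181 = 1*167 + 14, so a_1 = 1.
  167 = 11*14 + 13, so a_2 = 11.
  14 = 1*13 + 1, so a_3 = 1.
  13 = 13*1 + 0, so a_4 = 13.
The remainder reaches 0 after 5 divisions, so the expansion has 5 partial quotients, read off in order.

[2; 1, 11, 1, 13]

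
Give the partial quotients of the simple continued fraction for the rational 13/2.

Run the Euclidean algorithm on 13 and 2; the successive quotients are the partial quotients a_0, a_1, ... (each step inverts the fractional part left over by the previous one):
  13 = 6*2 + 1, so a_0 = 6.
  2 = 2*1 + 0, so a_1 = 2.
The remainder reaches 0 after 2 divisions, so the expansion has 2 partial quotients, read off in order.

[6; 2]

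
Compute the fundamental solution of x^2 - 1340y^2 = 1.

First expand sqrt(1340) as a continued fraction. With x_i = (sqrt(1340) + m_i)/d_i and (m_0, d_0) = (0, 1): a_0 = floor(sqrt(1340)) = 36, since 36^2 = 1296 <= 1340 < 1369 = 37^2.
Iterate m_{i+1} = d_i*a_i - m_i, d_{i+1} = (1340 - m_{i+1}^2)/d_i, a_{i+1} = floor((a_0 + m_{i+1})/d_{i+1}):
  m_1 = 1*36 - 0 = 36, d_1 = (1340 - 36^2)/1 = 44/1 = 44, a_1 = floor((36 + 36)/44) = 1.
  m_2 = 44*1 - 36 = 8, d_2 = (1340 - 8^2)/44 = 1276/44 = 29, a_2 = floor((36 + 8)/29) = 1.
  m_3 = 29*1 - 8 = 21, d_3 = (1340 - 21^2)/29 = 899/29 = 31, a_3 = floor((36 + 21)/31) = 1.
  m_4 = 31*1 - 21 = 10, d_4 = (1340 - 10^2)/31 = 1240/31 = 40, a_4 = floor((36 + 10)/40) = 1.
  m_5 = 40*1 - 10 = 30, d_5 = (1340 - 30^2)/40 = 440/40 = 11, a_5 = floor((36 + 30)/11) = 6.
  m_6 = 11*6 - 30 = 36, d_6 = (1340 - 36^2)/11 = 44/11 = 4, a_6 = floor((36 + 36)/4) = 18.
  m_7 = 4*18 - 36 = 36, d_7 = (1340 - 36^2)/4 = 44/4 = 11, a_7 = floor((36 + 36)/11) = 6.
  m_8 = 11*6 - 36 = 30, d_8 = (1340 - 30^2)/11 = 440/11 = 40, a_8 = floor((36 + 30)/40) = 1.
  m_9 = 40*1 - 30 = 10, d_9 = (1340 - 10^2)/40 = 1240/40 = 31, a_9 = floor((36 + 10)/31) = 1.
  m_10 = 31*1 - 10 = 21, d_10 = (1340 - 21^2)/31 = 899/31 = 29, a_10 = floor((36 + 21)/29) = 1.
  m_11 = 29*1 - 21 = 8, d_11 = (1340 - 8^2)/29 = 1276/29 = 44, a_11 = floor((36 + 8)/44) = 1.
  m_12 = 44*1 - 8 = 36, d_12 = (1340 - 36^2)/44 = 44/44 = 1, a_12 = floor((36 + 36)/1) = 72.
  m_13 = 1*72 - 36 = 36, d_13 = (1340 - 36^2)/1 = 44/1 = 44: (m_13, d_13) = (m_1, d_1) = (36, 44), so from here the quotients repeat a_1, ..., a_12; the period length is 12.
So sqrt(1340) = [36; (1, 1, 1, 1, 6, 18, 6, 1, 1, 1, 1, 72)] with period length k = 12.
k is even, so the fundamental solution of x^2 - 1340y^2 = 1 is (p_{k-1}, q_{k-1}) = (p_11, q_11); compute convergents through index 11.
Convergents (p_i = a_i*p_{i-1} + p_{i-2}, q_i = a_i*q_{i-1} + q_{i-2} with p_{-2}=0, p_{-1}=1, q_{-2}=1, q_{-1}=0):
  i=0: a_0=36, p_0 = 36*1 + 0 = 36, q_0 = 36*0 + 1 = 1.
  i=1: a_1=1, p_1 = 1*36 + 1 = 37, q_1 = 1*1 + 0 = 1.
  i=2: a_2=1, p_2 = 1*37 + 36 = 73, q_2 = 1*1 + 1 = 2.
  i=3: a_3=1, p_3 = 1*73 + 37 = 110, q_3 = 1*2 + 1 = 3.
  i=4: a_4=1, p_4 = 1*110 + 73 = 183, q_4 = 1*3 + 2 = 5.
  i=5: a_5=6, p_5 = 6*183 + 110 = 1208, q_5 = 6*5 + 3 = 33.
  i=6: a_6=18, p_6 = 18*1208 + 183 = 21927, q_6 = 18*33 + 5 = 599.
  i=7: a_7=6, p_7 = 6*21927 + 1208 = 132770, q_7 = 6*599 + 33 = 3627.
  i=8: a_8=1, p_8 = 1*132770 + 21927 = 154697, q_8 = 1*3627 + 599 = 4226.
  i=9: a_9=1, p_9 = 1*154697 + 132770 = 287467, q_9 = 1*4226 + 3627 = 7853.
  i=10: a_10=1, p_10 = 1*287467 + 154697 = 442164, q_10 = 1*7853 + 4226 = 12079.
  i=11: a_11=1, p_11 = 1*442164 + 287467 = 729631, q_11 = 1*12079 + 7853 = 19932.
Check: 729631^2 - 1340*19932^2 = 532361396161 - 532361396160 = 1, so (x, y) = (729631, 19932) solves the equation, and by the theorem it is the least positive solution.

(x, y) = (729631, 19932)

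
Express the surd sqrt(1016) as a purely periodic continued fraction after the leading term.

[31; (1, 6, 1, 62)]

Write x_i = (sqrt(1016) + m_i)/d_i with (m_0, d_0) = (0, 1). a_0 = floor(sqrt(1016)) = 31, since 31^2 = 961 <= 1016 < 1024 = 32^2.
Iterate m_{i+1} = d_i*a_i - m_i, d_{i+1} = (1016 - m_{i+1}^2)/d_i, a_{i+1} = floor((a_0 + m_{i+1})/d_{i+1}):
  m_1 = 1*31 - 0 = 31, d_1 = (1016 - 31^2)/1 = 55/1 = 55, a_1 = floor((31 + 31)/55) = 1.
  m_2 = 55*1 - 31 = 24, d_2 = (1016 - 24^2)/55 = 440/55 = 8, a_2 = floor((31 + 24)/8) = 6.
  m_3 = 8*6 - 24 = 24, d_3 = (1016 - 24^2)/8 = 440/8 = 55, a_3 = floor((31 + 24)/55) = 1.
  m_4 = 55*1 - 24 = 31, d_4 = (1016 - 31^2)/55 = 55/55 = 1, a_4 = floor((31 + 31)/1) = 62.
  m_5 = 1*62 - 31 = 31, d_5 = (1016 - 31^2)/1 = 55/1 = 55: (m_5, d_5) = (m_1, d_1) = (31, 55), so from here the quotients repeat a_1, ..., a_4; the period length is 4.
Hence the expansion of sqrt(1016) is a_0 = 31 followed by the repeating block 1, 6, 1, 62 (period 4).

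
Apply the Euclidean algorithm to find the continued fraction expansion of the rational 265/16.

Run the Euclidean algorithm on 265 and 16; the successive quotients are the partial quotients a_0, a_1, ... (each step inverts the fractional part left over by the previous one):
  265 = 16*16 + 9, so a_0 = 16.
  16 = 1*9 + 7, so a_1 = 1.
  9 = 1*7 + 2, so a_2 = 1.
  7 = 3*2 + 1, so a_3 = 3.
  2 = 2*1 + 0, so a_4 = 2.
The remainder reaches 0 after 5 divisions, so the expansion has 5 partial quotients, read off in order.

[16; 1, 1, 3, 2]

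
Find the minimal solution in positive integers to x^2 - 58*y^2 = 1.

(x, y) = (19603, 2574)

First expand sqrt(58) as a continued fraction. With x_i = (sqrt(58) + m_i)/d_i and (m_0, d_0) = (0, 1): a_0 = floor(sqrt(58)) = 7, since 7^2 = 49 <= 58 < 64 = 8^2.
Iterate m_{i+1} = d_i*a_i - m_i, d_{i+1} = (58 - m_{i+1}^2)/d_i, a_{i+1} = floor((a_0 + m_{i+1})/d_{i+1}):
  m_1 = 1*7 - 0 = 7, d_1 = (58 - 7^2)/1 = 9/1 = 9, a_1 = floor((7 + 7)/9) = 1.
  m_2 = 9*1 - 7 = 2, d_2 = (58 - 2^2)/9 = 54/9 = 6, a_2 = floor((7 + 2)/6) = 1.
  m_3 = 6*1 - 2 = 4, d_3 = (58 - 4^2)/6 = 42/6 = 7, a_3 = floor((7 + 4)/7) = 1.
  m_4 = 7*1 - 4 = 3, d_4 = (58 - 3^2)/7 = 49/7 = 7, a_4 = floor((7 + 3)/7) = 1.
  m_5 = 7*1 - 3 = 4, d_5 = (58 - 4^2)/7 = 42/7 = 6, a_5 = floor((7 + 4)/6) = 1.
  m_6 = 6*1 - 4 = 2, d_6 = (58 - 2^2)/6 = 54/6 = 9, a_6 = floor((7 + 2)/9) = 1.
  m_7 = 9*1 - 2 = 7, d_7 = (58 - 7^2)/9 = 9/9 = 1, a_7 = floor((7 + 7)/1) = 14.
  m_8 = 1*14 - 7 = 7, d_8 = (58 - 7^2)/1 = 9/1 = 9: (m_8, d_8) = (m_1, d_1) = (7, 9), so from here the quotients repeat a_1, ..., a_7; the period length is 7.
So sqrt(58) = [7; (1, 1, 1, 1, 1, 1, 14)] with period length k = 7.
k is odd, so (p_{k-1}, q_{k-1}) only solves x^2 - 58y^2 = -1 and the fundamental solution of x^2 - 58y^2 = 1 is (p_{2k-1}, q_{2k-1}) = (p_13, q_13); compute convergents through index 13, running through the period twice.
Convergents (p_i = a_i*p_{i-1} + p_{i-2}, q_i = a_i*q_{i-1} + q_{i-2} with p_{-2}=0, p_{-1}=1, q_{-2}=1, q_{-1}=0):
  i=0: a_0=7, p_0 = 7*1 + 0 = 7, q_0 = 7*0 + 1 = 1.
  i=1: a_1=1, p_1 = 1*7 + 1 = 8, q_1 = 1*1 + 0 = 1.
  i=2: a_2=1, p_2 = 1*8 + 7 = 15, q_2 = 1*1 + 1 = 2.
  i=3: a_3=1, p_3 = 1*15 + 8 = 23, q_3 = 1*2 + 1 = 3.
  i=4: a_4=1, p_4 = 1*23 + 15 = 38, q_4 = 1*3 + 2 = 5.
  i=5: a_5=1, p_5 = 1*38 + 23 = 61, q_5 = 1*5 + 3 = 8.
  i=6: a_6=1, p_6 = 1*61 + 38 = 99, q_6 = 1*8 + 5 = 13.
  i=7: a_7=14, p_7 = 14*99 + 61 = 1447, q_7 = 14*13 + 8 = 190.
  i=8: a_8=1, p_8 = 1*1447 + 99 = 1546, q_8 = 1*190 + 13 = 203.
  i=9: a_9=1, p_9 = 1*1546 + 1447 = 2993, q_9 = 1*203 + 190 = 393.
  i=10: a_10=1, p_10 = 1*2993 + 1546 = 4539, q_10 = 1*393 + 203 = 596.
  i=11: a_11=1, p_11 = 1*4539 + 2993 = 7532, q_11 = 1*596 + 393 = 989.
  i=12: a_12=1, p_12 = 1*7532 + 4539 = 12071, q_12 = 1*989 + 596 = 1585.
  i=13: a_13=1, p_13 = 1*12071 + 7532 = 19603, q_13 = 1*1585 + 989 = 2574.
Indeed p_6^2 - 58*q_6^2 = 9801 - 9802 = -1, not +1.
Check: 19603^2 - 58*2574^2 = 384277609 - 384277608 = 1, so (x, y) = (19603, 2574) solves the equation, and by the theorem it is the least positive solution.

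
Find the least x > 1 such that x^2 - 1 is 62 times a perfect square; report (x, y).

First expand sqrt(62) as a continued fraction. With x_i = (sqrt(62) + m_i)/d_i and (m_0, d_0) = (0, 1): a_0 = floor(sqrt(62)) = 7, since 7^2 = 49 <= 62 < 64 = 8^2.
Iterate m_{i+1} = d_i*a_i - m_i, d_{i+1} = (62 - m_{i+1}^2)/d_i, a_{i+1} = floor((a_0 + m_{i+1})/d_{i+1}):
  m_1 = 1*7 - 0 = 7, d_1 = (62 - 7^2)/1 = 13/1 = 13, a_1 = floor((7 + 7)/13) = 1.
  m_2 = 13*1 - 7 = 6, d_2 = (62 - 6^2)/13 = 26/13 = 2, a_2 = floor((7 + 6)/2) = 6.
  m_3 = 2*6 - 6 = 6, d_3 = (62 - 6^2)/2 = 26/2 = 13, a_3 = floor((7 + 6)/13) = 1.
  m_4 = 13*1 - 6 = 7, d_4 = (62 - 7^2)/13 = 13/13 = 1, a_4 = floor((7 + 7)/1) = 14.
  m_5 = 1*14 - 7 = 7, d_5 = (62 - 7^2)/1 = 13/1 = 13: (m_5, d_5) = (m_1, d_1) = (7, 13), so from here the quotients repeat a_1, ..., a_4; the period length is 4.
So sqrt(62) = [7; (1, 6, 1, 14)] with period length k = 4.
k is even, so the fundamental solution of x^2 - 62y^2 = 1 is (p_{k-1}, q_{k-1}) = (p_3, q_3); compute convergents through index 3.
Convergents (p_i = a_i*p_{i-1} + p_{i-2}, q_i = a_i*q_{i-1} + q_{i-2} with p_{-2}=0, p_{-1}=1, q_{-2}=1, q_{-1}=0):
  i=0: a_0=7, p_0 = 7*1 + 0 = 7, q_0 = 7*0 + 1 = 1.
  i=1: a_1=1, p_1 = 1*7 + 1 = 8, q_1 = 1*1 + 0 = 1.
  i=2: a_2=6, p_2 = 6*8 + 7 = 55, q_2 = 6*1 + 1 = 7.
  i=3: a_3=1, p_3 = 1*55 + 8 = 63, q_3 = 1*7 + 1 = 8.
Check: 63^2 - 62*8^2 = 3969 - 3968 = 1, so (x, y) = (63, 8) solves the equation, and by the theorem it is the least positive solution.

(x, y) = (63, 8)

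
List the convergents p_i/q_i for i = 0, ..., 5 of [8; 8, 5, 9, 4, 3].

Using the convergent recurrence p_i = a_i*p_{i-1} + p_{i-2}, q_i = a_i*q_{i-1} + q_{i-2} with p_{-2}=0, p_{-1}=1, q_{-2}=1, q_{-1}=0:
  i=0: a_0=8, p_0 = 8*1 + 0 = 8, q_0 = 8*0 + 1 = 1.
  i=1: a_1=8, p_1 = 8*8 + 1 = 65, q_1 = 8*1 + 0 = 8.
  i=2: a_2=5, p_2 = 5*65 + 8 = 333, q_2 = 5*8 + 1 = 41.
  i=3: a_3=9, p_3 = 9*333 + 65 = 3062, q_3 = 9*41 + 8 = 377.
  i=4: a_4=4, p_4 = 4*3062 + 333 = 12581, q_4 = 4*377 + 41 = 1549.
  i=5: a_5=3, p_5 = 3*12581 + 3062 = 40805, q_5 = 3*1549 + 377 = 5024.

8/1, 65/8, 333/41, 3062/377, 12581/1549, 40805/5024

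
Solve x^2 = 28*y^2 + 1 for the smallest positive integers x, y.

(x, y) = (127, 24)

First expand sqrt(28) as a continued fraction. With x_i = (sqrt(28) + m_i)/d_i and (m_0, d_0) = (0, 1): a_0 = floor(sqrt(28)) = 5, since 5^2 = 25 <= 28 < 36 = 6^2.
Iterate m_{i+1} = d_i*a_i - m_i, d_{i+1} = (28 - m_{i+1}^2)/d_i, a_{i+1} = floor((a_0 + m_{i+1})/d_{i+1}):
  m_1 = 1*5 - 0 = 5, d_1 = (28 - 5^2)/1 = 3/1 = 3, a_1 = floor((5 + 5)/3) = 3.
  m_2 = 3*3 - 5 = 4, d_2 = (28 - 4^2)/3 = 12/3 = 4, a_2 = floor((5 + 4)/4) = 2.
  m_3 = 4*2 - 4 = 4, d_3 = (28 - 4^2)/4 = 12/4 = 3, a_3 = floor((5 + 4)/3) = 3.
  m_4 = 3*3 - 4 = 5, d_4 = (28 - 5^2)/3 = 3/3 = 1, a_4 = floor((5 + 5)/1) = 10.
  m_5 = 1*10 - 5 = 5, d_5 = (28 - 5^2)/1 = 3/1 = 3: (m_5, d_5) = (m_1, d_1) = (5, 3), so from here the quotients repeat a_1, ..., a_4; the period length is 4.
So sqrt(28) = [5; (3, 2, 3, 10)] with period length k = 4.
k is even, so the fundamental solution of x^2 - 28y^2 = 1 is (p_{k-1}, q_{k-1}) = (p_3, q_3); compute convergents through index 3.
Convergents (p_i = a_i*p_{i-1} + p_{i-2}, q_i = a_i*q_{i-1} + q_{i-2} with p_{-2}=0, p_{-1}=1, q_{-2}=1, q_{-1}=0):
  i=0: a_0=5, p_0 = 5*1 + 0 = 5, q_0 = 5*0 + 1 = 1.
  i=1: a_1=3, p_1 = 3*5 + 1 = 16, q_1 = 3*1 + 0 = 3.
  i=2: a_2=2, p_2 = 2*16 + 5 = 37, q_2 = 2*3 + 1 = 7.
  i=3: a_3=3, p_3 = 3*37 + 16 = 127, q_3 = 3*7 + 3 = 24.
Check: 127^2 - 28*24^2 = 16129 - 16128 = 1, so (x, y) = (127, 24) solves the equation, and by the theorem it is the least positive solution.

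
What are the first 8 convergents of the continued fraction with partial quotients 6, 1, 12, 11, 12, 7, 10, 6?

Using the convergent recurrence p_i = a_i*p_{i-1} + p_{i-2}, q_i = a_i*q_{i-1} + q_{i-2} with p_{-2}=0, p_{-1}=1, q_{-2}=1, q_{-1}=0:
  i=0: a_0=6, p_0 = 6*1 + 0 = 6, q_0 = 6*0 + 1 = 1.
  i=1: a_1=1, p_1 = 1*6 + 1 = 7, q_1 = 1*1 + 0 = 1.
  i=2: a_2=12, p_2 = 12*7 + 6 = 90, q_2 = 12*1 + 1 = 13.
  i=3: a_3=11, p_3 = 11*90 + 7 = 997, q_3 = 11*13 + 1 = 144.
  i=4: a_4=12, p_4 = 12*997 + 90 = 12054, q_4 = 12*144 + 13 = 1741.
  i=5: a_5=7, p_5 = 7*12054 + 997 = 85375, q_5 = 7*1741 + 144 = 12331.
  i=6: a_6=10, p_6 = 10*85375 + 12054 = 865804, q_6 = 10*12331 + 1741 = 125051.
  i=7: a_7=6, p_7 = 6*865804 + 85375 = 5280199, q_7 = 6*125051 + 12331 = 762637.

6/1, 7/1, 90/13, 997/144, 12054/1741, 85375/12331, 865804/125051, 5280199/762637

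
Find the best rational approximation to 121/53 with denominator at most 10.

Expand x = 121/53 as a continued fraction with the Euclidean algorithm:
  121 = 2*53 + 15, so a_0 = 2.
  53 = 3*15 + 8, so a_1 = 3.
  15 = 1*8 + 7, so a_2 = 1.
  8 = 1*7 + 1, so a_3 = 1.
  7 = 7*1 + 0, so a_4 = 7.
so x = [2; 3, 1, 1, 7].
Convergents (p_i = a_i*p_{i-1} + p_{i-2}, q_i = a_i*q_{i-1} + q_{i-2} with p_{-2}=0, p_{-1}=1, q_{-2}=1, q_{-1}=0), until the denominator exceeds 10:
  i=0: a_0=2, p_0 = 2*1 + 0 = 2, q_0 = 2*0 + 1 = 1.
  i=1: a_1=3, p_1 = 3*2 + 1 = 7, q_1 = 3*1 + 0 = 3.
  i=2: a_2=1, p_2 = 1*7 + 2 = 9, q_2 = 1*3 + 1 = 4.
  i=3: a_3=1, p_3 = 1*9 + 7 = 16, q_3 = 1*4 + 3 = 7.
  i=4: a_4=7, p_4 = 7*16 + 9 = 121, q_4 = 7*7 + 4 = 53.
q_4 = 53 > 10, so the last convergent with denominator <= 10 is p_3/q_3 = 16/7.
The closest fraction with denominator <= 10 is either p_3/q_3 or the intermediate fraction (k*p_3 + p_2)/(k*q_3 + q_2) with the largest k >= 1 whose denominator stays <= 10; these approach x as k grows, and every other convergent or intermediate fraction in range is farther away.
Largest k: floor((10 - q_2)/q_3) = floor((10 - 4)/7) = 0.
Since k = 0, no intermediate fraction beyond p_3/q_3 has denominator <= 10, so the convergent 16/7 is the closest (its error is |121*7 - 16*53|/(53*7) = 1/371).

16/7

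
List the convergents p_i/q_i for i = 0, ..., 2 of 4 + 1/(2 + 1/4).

4/1, 9/2, 40/9

Using the convergent recurrence p_i = a_i*p_{i-1} + p_{i-2}, q_i = a_i*q_{i-1} + q_{i-2} with p_{-2}=0, p_{-1}=1, q_{-2}=1, q_{-1}=0:
  i=0: a_0=4, p_0 = 4*1 + 0 = 4, q_0 = 4*0 + 1 = 1.
  i=1: a_1=2, p_1 = 2*4 + 1 = 9, q_1 = 2*1 + 0 = 2.
  i=2: a_2=4, p_2 = 4*9 + 4 = 40, q_2 = 4*2 + 1 = 9.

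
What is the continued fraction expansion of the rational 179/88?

Run the Euclidean algorithm on 179 and 88; the successive quotients are the partial quotients a_0, a_1, ... (each step inverts the fractional part left over by the previous one):
  179 = 2*88 + 3, so a_0 = 2.
  88 = 29*3 + 1, so a_1 = 29.
  3 = 3*1 + 0, so a_2 = 3.
The remainder reaches 0 after 3 divisions, so the expansion has 3 partial quotients, read off in order.

[2; 29, 3]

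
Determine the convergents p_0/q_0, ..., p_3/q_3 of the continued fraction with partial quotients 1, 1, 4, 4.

1/1, 2/1, 9/5, 38/21

Using the convergent recurrence p_i = a_i*p_{i-1} + p_{i-2}, q_i = a_i*q_{i-1} + q_{i-2} with p_{-2}=0, p_{-1}=1, q_{-2}=1, q_{-1}=0:
  i=0: a_0=1, p_0 = 1*1 + 0 = 1, q_0 = 1*0 + 1 = 1.
  i=1: a_1=1, p_1 = 1*1 + 1 = 2, q_1 = 1*1 + 0 = 1.
  i=2: a_2=4, p_2 = 4*2 + 1 = 9, q_2 = 4*1 + 1 = 5.
  i=3: a_3=4, p_3 = 4*9 + 2 = 38, q_3 = 4*5 + 1 = 21.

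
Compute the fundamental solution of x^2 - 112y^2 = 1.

First expand sqrt(112) as a continued fraction. With x_i = (sqrt(112) + m_i)/d_i and (m_0, d_0) = (0, 1): a_0 = floor(sqrt(112)) = 10, since 10^2 = 100 <= 112 < 121 = 11^2.
Iterate m_{i+1} = d_i*a_i - m_i, d_{i+1} = (112 - m_{i+1}^2)/d_i, a_{i+1} = floor((a_0 + m_{i+1})/d_{i+1}):
  m_1 = 1*10 - 0 = 10, d_1 = (112 - 10^2)/1 = 12/1 = 12, a_1 = floor((10 + 10)/12) = 1.
  m_2 = 12*1 - 10 = 2, d_2 = (112 - 2^2)/12 = 108/12 = 9, a_2 = floor((10 + 2)/9) = 1.
  m_3 = 9*1 - 2 = 7, d_3 = (112 - 7^2)/9 = 63/9 = 7, a_3 = floor((10 + 7)/7) = 2.
  m_4 = 7*2 - 7 = 7, d_4 = (112 - 7^2)/7 = 63/7 = 9, a_4 = floor((10 + 7)/9) = 1.
  m_5 = 9*1 - 7 = 2, d_5 = (112 - 2^2)/9 = 108/9 = 12, a_5 = floor((10 + 2)/12) = 1.
  m_6 = 12*1 - 2 = 10, d_6 = (112 - 10^2)/12 = 12/12 = 1, a_6 = floor((10 + 10)/1) = 20.
  m_7 = 1*20 - 10 = 10, d_7 = (112 - 10^2)/1 = 12/1 = 12: (m_7, d_7) = (m_1, d_1) = (10, 12), so from here the quotients repeat a_1, ..., a_6; the period length is 6.
So sqrt(112) = [10; (1, 1, 2, 1, 1, 20)] with period length k = 6.
k is even, so the fundamental solution of x^2 - 112y^2 = 1 is (p_{k-1}, q_{k-1}) = (p_5, q_5); compute convergents through index 5.
Convergents (p_i = a_i*p_{i-1} + p_{i-2}, q_i = a_i*q_{i-1} + q_{i-2} with p_{-2}=0, p_{-1}=1, q_{-2}=1, q_{-1}=0):
  i=0: a_0=10, p_0 = 10*1 + 0 = 10, q_0 = 10*0 + 1 = 1.
  i=1: a_1=1, p_1 = 1*10 + 1 = 11, q_1 = 1*1 + 0 = 1.
  i=2: a_2=1, p_2 = 1*11 + 10 = 21, q_2 = 1*1 + 1 = 2.
  i=3: a_3=2, p_3 = 2*21 + 11 = 53, q_3 = 2*2 + 1 = 5.
  i=4: a_4=1, p_4 = 1*53 + 21 = 74, q_4 = 1*5 + 2 = 7.
  i=5: a_5=1, p_5 = 1*74 + 53 = 127, q_5 = 1*7 + 5 = 12.
Check: 127^2 - 112*12^2 = 16129 - 16128 = 1, so (x, y) = (127, 12) solves the equation, and by the theorem it is the least positive solution.

(x, y) = (127, 12)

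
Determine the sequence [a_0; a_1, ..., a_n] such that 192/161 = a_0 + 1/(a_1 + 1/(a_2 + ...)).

[1; 5, 5, 6]

Run the Euclidean algorithm on 192 and 161; the successive quotients are the partial quotients a_0, a_1, ... (each step inverts the fractional part left over by the previous one):
  192 = 1*161 + 31, so a_0 = 1.
  161 = 5*31 + 6, so a_1 = 5.
  31 = 5*6 + 1, so a_2 = 5.
  6 = 6*1 + 0, so a_3 = 6.
The remainder reaches 0 after 4 divisions, so the expansion has 4 partial quotients, read off in order.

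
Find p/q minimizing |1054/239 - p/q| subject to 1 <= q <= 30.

97/22

Expand x = 1054/239 as a continued fraction with the Euclidean algorithm:
  1054 = 4*239 + 98, so a_0 = 4.
  239 = 2*98 + 43, so a_1 = 2.
  98 = 2*43 + 12, so a_2 = 2.
  43 = 3*12 + 7, so a_3 = 3.
  12 = 1*7 + 5, so a_4 = 1.
  7 = 1*5 + 2, so a_5 = 1.
  5 = 2*2 + 1, so a_6 = 2.
  2 = 2*1 + 0, so a_7 = 2.
so x = [4; 2, 2, 3, 1, 1, 2, 2].
Convergents (p_i = a_i*p_{i-1} + p_{i-2}, q_i = a_i*q_{i-1} + q_{i-2} with p_{-2}=0, p_{-1}=1, q_{-2}=1, q_{-1}=0), until the denominator exceeds 30:
  i=0: a_0=4, p_0 = 4*1 + 0 = 4, q_0 = 4*0 + 1 = 1.
  i=1: a_1=2, p_1 = 2*4 + 1 = 9, q_1 = 2*1 + 0 = 2.
  i=2: a_2=2, p_2 = 2*9 + 4 = 22, q_2 = 2*2 + 1 = 5.
  i=3: a_3=3, p_3 = 3*22 + 9 = 75, q_3 = 3*5 + 2 = 17.
  i=4: a_4=1, p_4 = 1*75 + 22 = 97, q_4 = 1*17 + 5 = 22.
  i=5: a_5=1, p_5 = 1*97 + 75 = 172, q_5 = 1*22 + 17 = 39.
q_5 = 39 > 30, so the last convergent with denominator <= 30 is p_4/q_4 = 97/22.
The closest fraction with denominator <= 30 is either p_4/q_4 or the intermediate fraction (k*p_4 + p_3)/(k*q_4 + q_3) with the largest k >= 1 whose denominator stays <= 30; these approach x as k grows, and every other convergent or intermediate fraction in range is farther away.
Largest k: floor((30 - q_3)/q_4) = floor((30 - 17)/22) = 0.
Since k = 0, no intermediate fraction beyond p_4/q_4 has denominator <= 30, so the convergent 97/22 is the closest (its error is |1054*22 - 97*239|/(239*22) = 5/5258).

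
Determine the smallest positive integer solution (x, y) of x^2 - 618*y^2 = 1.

(x, y) = (10093, 406)

First expand sqrt(618) as a continued fraction. With x_i = (sqrt(618) + m_i)/d_i and (m_0, d_0) = (0, 1): a_0 = floor(sqrt(618)) = 24, since 24^2 = 576 <= 618 < 625 = 25^2.
Iterate m_{i+1} = d_i*a_i - m_i, d_{i+1} = (618 - m_{i+1}^2)/d_i, a_{i+1} = floor((a_0 + m_{i+1})/d_{i+1}):
  m_1 = 1*24 - 0 = 24, d_1 = (618 - 24^2)/1 = 42/1 = 42, a_1 = floor((24 + 24)/42) = 1.
  m_2 = 42*1 - 24 = 18, d_2 = (618 - 18^2)/42 = 294/42 = 7, a_2 = floor((24 + 18)/7) = 6.
  m_3 = 7*6 - 18 = 24, d_3 = (618 - 24^2)/7 = 42/7 = 6, a_3 = floor((24 + 24)/6) = 8.
  m_4 = 6*8 - 24 = 24, d_4 = (618 - 24^2)/6 = 42/6 = 7, a_4 = floor((24 + 24)/7) = 6.
  m_5 = 7*6 - 24 = 18, d_5 = (618 - 18^2)/7 = 294/7 = 42, a_5 = floor((24 + 18)/42) = 1.
  m_6 = 42*1 - 18 = 24, d_6 = (618 - 24^2)/42 = 42/42 = 1, a_6 = floor((24 + 24)/1) = 48.
  m_7 = 1*48 - 24 = 24, d_7 = (618 - 24^2)/1 = 42/1 = 42: (m_7, d_7) = (m_1, d_1) = (24, 42), so from here the quotients repeat a_1, ..., a_6; the period length is 6.
So sqrt(618) = [24; (1, 6, 8, 6, 1, 48)] with period length k = 6.
k is even, so the fundamental solution of x^2 - 618y^2 = 1 is (p_{k-1}, q_{k-1}) = (p_5, q_5); compute convergents through index 5.
Convergents (p_i = a_i*p_{i-1} + p_{i-2}, q_i = a_i*q_{i-1} + q_{i-2} with p_{-2}=0, p_{-1}=1, q_{-2}=1, q_{-1}=0):
  i=0: a_0=24, p_0 = 24*1 + 0 = 24, q_0 = 24*0 + 1 = 1.
  i=1: a_1=1, p_1 = 1*24 + 1 = 25, q_1 = 1*1 + 0 = 1.
  i=2: a_2=6, p_2 = 6*25 + 24 = 174, q_2 = 6*1 + 1 = 7.
  i=3: a_3=8, p_3 = 8*174 + 25 = 1417, q_3 = 8*7 + 1 = 57.
  i=4: a_4=6, p_4 = 6*1417 + 174 = 8676, q_4 = 6*57 + 7 = 349.
  i=5: a_5=1, p_5 = 1*8676 + 1417 = 10093, q_5 = 1*349 + 57 = 406.
Check: 10093^2 - 618*406^2 = 101868649 - 101868648 = 1, so (x, y) = (10093, 406) solves the equation, and by the theorem it is the least positive solution.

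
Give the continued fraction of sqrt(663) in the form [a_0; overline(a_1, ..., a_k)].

Write x_i = (sqrt(663) + m_i)/d_i with (m_0, d_0) = (0, 1). a_0 = floor(sqrt(663)) = 25, since 25^2 = 625 <= 663 < 676 = 26^2.
Iterate m_{i+1} = d_i*a_i - m_i, d_{i+1} = (663 - m_{i+1}^2)/d_i, a_{i+1} = floor((a_0 + m_{i+1})/d_{i+1}):
  m_1 = 1*25 - 0 = 25, d_1 = (663 - 25^2)/1 = 38/1 = 38, a_1 = floor((25 + 25)/38) = 1.
  m_2 = 38*1 - 25 = 13, d_2 = (663 - 13^2)/38 = 494/38 = 13, a_2 = floor((25 + 13)/13) = 2.
  m_3 = 13*2 - 13 = 13, d_3 = (663 - 13^2)/13 = 494/13 = 38, a_3 = floor((25 + 13)/38) = 1.
  m_4 = 38*1 - 13 = 25, d_4 = (663 - 25^2)/38 = 38/38 = 1, a_4 = floor((25 + 25)/1) = 50.
  m_5 = 1*50 - 25 = 25, d_5 = (663 - 25^2)/1 = 38/1 = 38: (m_5, d_5) = (m_1, d_1) = (25, 38), so from here the quotients repeat a_1, ..., a_4; the period length is 4.
Hence the expansion of sqrt(663) is a_0 = 25 followed by the repeating block 1, 2, 1, 50 (period 4).

[25; overline(1, 2, 1, 50)]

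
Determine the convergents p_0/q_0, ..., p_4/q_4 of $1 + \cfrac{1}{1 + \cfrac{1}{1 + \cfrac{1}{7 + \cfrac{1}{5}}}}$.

1/1, 2/1, 3/2, 23/15, 118/77

Using the convergent recurrence p_i = a_i*p_{i-1} + p_{i-2}, q_i = a_i*q_{i-1} + q_{i-2} with p_{-2}=0, p_{-1}=1, q_{-2}=1, q_{-1}=0:
  i=0: a_0=1, p_0 = 1*1 + 0 = 1, q_0 = 1*0 + 1 = 1.
  i=1: a_1=1, p_1 = 1*1 + 1 = 2, q_1 = 1*1 + 0 = 1.
  i=2: a_2=1, p_2 = 1*2 + 1 = 3, q_2 = 1*1 + 1 = 2.
  i=3: a_3=7, p_3 = 7*3 + 2 = 23, q_3 = 7*2 + 1 = 15.
  i=4: a_4=5, p_4 = 5*23 + 3 = 118, q_4 = 5*15 + 2 = 77.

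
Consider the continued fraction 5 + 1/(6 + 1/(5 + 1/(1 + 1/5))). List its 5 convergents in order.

5/1, 31/6, 160/31, 191/37, 1115/216

Using the convergent recurrence p_i = a_i*p_{i-1} + p_{i-2}, q_i = a_i*q_{i-1} + q_{i-2} with p_{-2}=0, p_{-1}=1, q_{-2}=1, q_{-1}=0:
  i=0: a_0=5, p_0 = 5*1 + 0 = 5, q_0 = 5*0 + 1 = 1.
  i=1: a_1=6, p_1 = 6*5 + 1 = 31, q_1 = 6*1 + 0 = 6.
  i=2: a_2=5, p_2 = 5*31 + 5 = 160, q_2 = 5*6 + 1 = 31.
  i=3: a_3=1, p_3 = 1*160 + 31 = 191, q_3 = 1*31 + 6 = 37.
  i=4: a_4=5, p_4 = 5*191 + 160 = 1115, q_4 = 5*37 + 31 = 216.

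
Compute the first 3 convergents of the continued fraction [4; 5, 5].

4/1, 21/5, 109/26

Using the convergent recurrence p_i = a_i*p_{i-1} + p_{i-2}, q_i = a_i*q_{i-1} + q_{i-2} with p_{-2}=0, p_{-1}=1, q_{-2}=1, q_{-1}=0:
  i=0: a_0=4, p_0 = 4*1 + 0 = 4, q_0 = 4*0 + 1 = 1.
  i=1: a_1=5, p_1 = 5*4 + 1 = 21, q_1 = 5*1 + 0 = 5.
  i=2: a_2=5, p_2 = 5*21 + 4 = 109, q_2 = 5*5 + 1 = 26.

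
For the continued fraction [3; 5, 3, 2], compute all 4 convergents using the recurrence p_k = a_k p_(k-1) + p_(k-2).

3/1, 16/5, 51/16, 118/37

Using the convergent recurrence p_i = a_i*p_{i-1} + p_{i-2}, q_i = a_i*q_{i-1} + q_{i-2} with p_{-2}=0, p_{-1}=1, q_{-2}=1, q_{-1}=0:
  i=0: a_0=3, p_0 = 3*1 + 0 = 3, q_0 = 3*0 + 1 = 1.
  i=1: a_1=5, p_1 = 5*3 + 1 = 16, q_1 = 5*1 + 0 = 5.
  i=2: a_2=3, p_2 = 3*16 + 3 = 51, q_2 = 3*5 + 1 = 16.
  i=3: a_3=2, p_3 = 2*51 + 16 = 118, q_3 = 2*16 + 5 = 37.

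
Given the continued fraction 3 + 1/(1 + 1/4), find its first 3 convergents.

Using the convergent recurrence p_i = a_i*p_{i-1} + p_{i-2}, q_i = a_i*q_{i-1} + q_{i-2} with p_{-2}=0, p_{-1}=1, q_{-2}=1, q_{-1}=0:
  i=0: a_0=3, p_0 = 3*1 + 0 = 3, q_0 = 3*0 + 1 = 1.
  i=1: a_1=1, p_1 = 1*3 + 1 = 4, q_1 = 1*1 + 0 = 1.
  i=2: a_2=4, p_2 = 4*4 + 3 = 19, q_2 = 4*1 + 1 = 5.

3/1, 4/1, 19/5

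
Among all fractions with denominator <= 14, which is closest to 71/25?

37/13

Expand x = 71/25 as a continued fraction with the Euclidean algorithm:
  71 = 2*25 + 21, so a_0 = 2.
  25 = 1*21 + 4, so a_1 = 1.
  21 = 5*4 + 1, so a_2 = 5.
  4 = 4*1 + 0, so a_3 = 4.
so x = [2; 1, 5, 4].
Convergents (p_i = a_i*p_{i-1} + p_{i-2}, q_i = a_i*q_{i-1} + q_{i-2} with p_{-2}=0, p_{-1}=1, q_{-2}=1, q_{-1}=0), until the denominator exceeds 14:
  i=0: a_0=2, p_0 = 2*1 + 0 = 2, q_0 = 2*0 + 1 = 1.
  i=1: a_1=1, p_1 = 1*2 + 1 = 3, q_1 = 1*1 + 0 = 1.
  i=2: a_2=5, p_2 = 5*3 + 2 = 17, q_2 = 5*1 + 1 = 6.
  i=3: a_3=4, p_3 = 4*17 + 3 = 71, q_3 = 4*6 + 1 = 25.
q_3 = 25 > 14, so the last convergent with denominator <= 14 is p_2/q_2 = 17/6.
The closest fraction with denominator <= 14 is either p_2/q_2 or the intermediate fraction (k*p_2 + p_1)/(k*q_2 + q_1) with the largest k >= 1 whose denominator stays <= 14; these approach x as k grows, and every other convergent or intermediate fraction in range is farther away.
Largest k: floor((14 - q_1)/q_2) = floor((14 - 1)/6) = 2.
That gives (2*17 + 3)/(2*6 + 1) = 37/13.
Compare the errors: |x - 17/6| = |71*6 - 17*25|/(25*6) = 1/150, and |x - 37/13| = |71*13 - 37*25|/(25*13) = 2/325.
Cross-multiplying, 2*150 = 300 < 325 = 1*325, so 2/325 is smaller: the intermediate fraction 37/13 is closer to x than 17/6.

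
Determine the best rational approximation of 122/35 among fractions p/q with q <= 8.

7/2

Expand x = 122/35 as a continued fraction with the Euclidean algorithm:
  122 = 3*35 + 17, so a_0 = 3.
  35 = 2*17 + 1, so a_1 = 2.
  17 = 17*1 + 0, so a_2 = 17.
so x = [3; 2, 17].
Convergents (p_i = a_i*p_{i-1} + p_{i-2}, q_i = a_i*q_{i-1} + q_{i-2} with p_{-2}=0, p_{-1}=1, q_{-2}=1, q_{-1}=0), until the denominator exceeds 8:
  i=0: a_0=3, p_0 = 3*1 + 0 = 3, q_0 = 3*0 + 1 = 1.
  i=1: a_1=2, p_1 = 2*3 + 1 = 7, q_1 = 2*1 + 0 = 2.
  i=2: a_2=17, p_2 = 17*7 + 3 = 122, q_2 = 17*2 + 1 = 35.
q_2 = 35 > 8, so the last convergent with denominator <= 8 is p_1/q_1 = 7/2.
The closest fraction with denominator <= 8 is either p_1/q_1 or the intermediate fraction (k*p_1 + p_0)/(k*q_1 + q_0) with the largest k >= 1 whose denominator stays <= 8; these approach x as k grows, and every other convergent or intermediate fraction in range is farther away.
Largest k: floor((8 - q_0)/q_1) = floor((8 - 1)/2) = 3.
That gives (3*7 + 3)/(3*2 + 1) = 24/7.
Compare the errors: |x - 7/2| = |122*2 - 7*35|/(35*2) = 1/70, and |x - 24/7| = |122*7 - 24*35|/(35*7) = 14/245.
Cross-multiplying, 1*245 = 245 < 980 = 14*70, so 1/70 is smaller: the convergent 7/2 is closer to x than 24/7.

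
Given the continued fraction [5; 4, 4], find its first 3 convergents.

5/1, 21/4, 89/17

Using the convergent recurrence p_i = a_i*p_{i-1} + p_{i-2}, q_i = a_i*q_{i-1} + q_{i-2} with p_{-2}=0, p_{-1}=1, q_{-2}=1, q_{-1}=0:
  i=0: a_0=5, p_0 = 5*1 + 0 = 5, q_0 = 5*0 + 1 = 1.
  i=1: a_1=4, p_1 = 4*5 + 1 = 21, q_1 = 4*1 + 0 = 4.
  i=2: a_2=4, p_2 = 4*21 + 5 = 89, q_2 = 4*4 + 1 = 17.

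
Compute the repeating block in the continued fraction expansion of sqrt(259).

Write x_i = (sqrt(259) + m_i)/d_i with (m_0, d_0) = (0, 1). a_0 = floor(sqrt(259)) = 16, since 16^2 = 256 <= 259 < 289 = 17^2.
Iterate m_{i+1} = d_i*a_i - m_i, d_{i+1} = (259 - m_{i+1}^2)/d_i, a_{i+1} = floor((a_0 + m_{i+1})/d_{i+1}):
  m_1 = 1*16 - 0 = 16, d_1 = (259 - 16^2)/1 = 3/1 = 3, a_1 = floor((16 + 16)/3) = 10.
  m_2 = 3*10 - 16 = 14, d_2 = (259 - 14^2)/3 = 63/3 = 21, a_2 = floor((16 + 14)/21) = 1.
  m_3 = 21*1 - 14 = 7, d_3 = (259 - 7^2)/21 = 210/21 = 10, a_3 = floor((16 + 7)/10) = 2.
  m_4 = 10*2 - 7 = 13, d_4 = (259 - 13^2)/10 = 90/10 = 9, a_4 = floor((16 + 13)/9) = 3.
  m_5 = 9*3 - 13 = 14, d_5 = (259 - 14^2)/9 = 63/9 = 7, a_5 = floor((16 + 14)/7) = 4.
  m_6 = 7*4 - 14 = 14, d_6 = (259 - 14^2)/7 = 63/7 = 9, a_6 = floor((16 + 14)/9) = 3.
  m_7 = 9*3 - 14 = 13, d_7 = (259 - 13^2)/9 = 90/9 = 10, a_7 = floor((16 + 13)/10) = 2.
  m_8 = 10*2 - 13 = 7, d_8 = (259 - 7^2)/10 = 210/10 = 21, a_8 = floor((16 + 7)/21) = 1.
  m_9 = 21*1 - 7 = 14, d_9 = (259 - 14^2)/21 = 63/21 = 3, a_9 = floor((16 + 14)/3) = 10.
  m_10 = 3*10 - 14 = 16, d_10 = (259 - 16^2)/3 = 3/3 = 1, a_10 = floor((16 + 16)/1) = 32.
  m_11 = 1*32 - 16 = 16, d_11 = (259 - 16^2)/1 = 3/1 = 3: (m_11, d_11) = (m_1, d_1) = (16, 3), so from here the quotients repeat a_1, ..., a_10; the period length is 10.
Hence the expansion of sqrt(259) is a_0 = 16 followed by the repeating block 10, 1, 2, 3, 4, 3, 2, 1, 10, 32 (period 10).

[16; (10, 1, 2, 3, 4, 3, 2, 1, 10, 32)]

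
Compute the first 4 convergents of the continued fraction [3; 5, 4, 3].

Using the convergent recurrence p_i = a_i*p_{i-1} + p_{i-2}, q_i = a_i*q_{i-1} + q_{i-2} with p_{-2}=0, p_{-1}=1, q_{-2}=1, q_{-1}=0:
  i=0: a_0=3, p_0 = 3*1 + 0 = 3, q_0 = 3*0 + 1 = 1.
  i=1: a_1=5, p_1 = 5*3 + 1 = 16, q_1 = 5*1 + 0 = 5.
  i=2: a_2=4, p_2 = 4*16 + 3 = 67, q_2 = 4*5 + 1 = 21.
  i=3: a_3=3, p_3 = 3*67 + 16 = 217, q_3 = 3*21 + 5 = 68.

3/1, 16/5, 67/21, 217/68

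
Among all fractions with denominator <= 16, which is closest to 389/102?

61/16

Expand x = 389/102 as a continued fraction with the Euclidean algorithm:
  389 = 3*102 + 83, so a_0 = 3.
  102 = 1*83 + 19, so a_1 = 1.
  83 = 4*19 + 7, so a_2 = 4.
  19 = 2*7 + 5, so a_3 = 2.
  7 = 1*5 + 2, so a_4 = 1.
  5 = 2*2 + 1, so a_5 = 2.
  2 = 2*1 + 0, so a_6 = 2.
so x = [3; 1, 4, 2, 1, 2, 2].
Convergents (p_i = a_i*p_{i-1} + p_{i-2}, q_i = a_i*q_{i-1} + q_{i-2} with p_{-2}=0, p_{-1}=1, q_{-2}=1, q_{-1}=0), until the denominator exceeds 16:
  i=0: a_0=3, p_0 = 3*1 + 0 = 3, q_0 = 3*0 + 1 = 1.
  i=1: a_1=1, p_1 = 1*3 + 1 = 4, q_1 = 1*1 + 0 = 1.
  i=2: a_2=4, p_2 = 4*4 + 3 = 19, q_2 = 4*1 + 1 = 5.
  i=3: a_3=2, p_3 = 2*19 + 4 = 42, q_3 = 2*5 + 1 = 11.
  i=4: a_4=1, p_4 = 1*42 + 19 = 61, q_4 = 1*11 + 5 = 16.
  i=5: a_5=2, p_5 = 2*61 + 42 = 164, q_5 = 2*16 + 11 = 43.
q_5 = 43 > 16, so the last convergent with denominator <= 16 is p_4/q_4 = 61/16.
The closest fraction with denominator <= 16 is either p_4/q_4 or the intermediate fraction (k*p_4 + p_3)/(k*q_4 + q_3) with the largest k >= 1 whose denominator stays <= 16; these approach x as k grows, and every other convergent or intermediate fraction in range is farther away.
Largest k: floor((16 - q_3)/q_4) = floor((16 - 11)/16) = 0.
Since k = 0, no intermediate fraction beyond p_4/q_4 has denominator <= 16, so the convergent 61/16 is the closest (its error is |389*16 - 61*102|/(102*16) = 2/1632).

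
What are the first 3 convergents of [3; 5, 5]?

Using the convergent recurrence p_i = a_i*p_{i-1} + p_{i-2}, q_i = a_i*q_{i-1} + q_{i-2} with p_{-2}=0, p_{-1}=1, q_{-2}=1, q_{-1}=0:
  i=0: a_0=3, p_0 = 3*1 + 0 = 3, q_0 = 3*0 + 1 = 1.
  i=1: a_1=5, p_1 = 5*3 + 1 = 16, q_1 = 5*1 + 0 = 5.
  i=2: a_2=5, p_2 = 5*16 + 3 = 83, q_2 = 5*5 + 1 = 26.

3/1, 16/5, 83/26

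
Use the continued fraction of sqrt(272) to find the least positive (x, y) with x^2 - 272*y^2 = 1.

First expand sqrt(272) as a continued fraction. With x_i = (sqrt(272) + m_i)/d_i and (m_0, d_0) = (0, 1): a_0 = floor(sqrt(272)) = 16, since 16^2 = 256 <= 272 < 289 = 17^2.
Iterate m_{i+1} = d_i*a_i - m_i, d_{i+1} = (272 - m_{i+1}^2)/d_i, a_{i+1} = floor((a_0 + m_{i+1})/d_{i+1}):
  m_1 = 1*16 - 0 = 16, d_1 = (272 - 16^2)/1 = 16/1 = 16, a_1 = floor((16 + 16)/16) = 2.
  m_2 = 16*2 - 16 = 16, d_2 = (272 - 16^2)/16 = 16/16 = 1, a_2 = floor((16 + 16)/1) = 32.
  m_3 = 1*32 - 16 = 16, d_3 = (272 - 16^2)/1 = 16/1 = 16: (m_3, d_3) = (m_1, d_1) = (16, 16), so from here the quotients repeat a_1, a_2; the period length is 2.
So sqrt(272) = [16; (2, 32)] with period length k = 2.
k is even, so the fundamental solution of x^2 - 272y^2 = 1 is (p_{k-1}, q_{k-1}) = (p_1, q_1); compute convergents through index 1.
Convergents (p_i = a_i*p_{i-1} + p_{i-2}, q_i = a_i*q_{i-1} + q_{i-2} with p_{-2}=0, p_{-1}=1, q_{-2}=1, q_{-1}=0):
  i=0: a_0=16, p_0 = 16*1 + 0 = 16, q_0 = 16*0 + 1 = 1.
  i=1: a_1=2, p_1 = 2*16 + 1 = 33, q_1 = 2*1 + 0 = 2.
Check: 33^2 - 272*2^2 = 1089 - 1088 = 1, so (x, y) = (33, 2) solves the equation, and by the theorem it is the least positive solution.

(x, y) = (33, 2)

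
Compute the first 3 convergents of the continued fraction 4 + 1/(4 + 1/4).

4/1, 17/4, 72/17

Using the convergent recurrence p_i = a_i*p_{i-1} + p_{i-2}, q_i = a_i*q_{i-1} + q_{i-2} with p_{-2}=0, p_{-1}=1, q_{-2}=1, q_{-1}=0:
  i=0: a_0=4, p_0 = 4*1 + 0 = 4, q_0 = 4*0 + 1 = 1.
  i=1: a_1=4, p_1 = 4*4 + 1 = 17, q_1 = 4*1 + 0 = 4.
  i=2: a_2=4, p_2 = 4*17 + 4 = 72, q_2 = 4*4 + 1 = 17.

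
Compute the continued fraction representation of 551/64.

Run the Euclidean algorithm on 551 and 64; the successive quotients are the partial quotients a_0, a_1, ... (each step inverts the fractional part left over by the previous one):
  551 = 8*64 + 39, so a_0 = 8.
  64 = 1*39 + 25, so a_1 = 1.
  39 = 1*25 + 14, so a_2 = 1.
  25 = 1*14 + 11, so a_3 = 1.
  14 = 1*11 + 3, so a_4 = 1.
  11 = 3*3 + 2, so a_5 = 3.
  3 = 1*2 + 1, so a_6 = 1.
  2 = 2*1 + 0, so a_7 = 2.
The remainder reaches 0 after 8 divisions, so the expansion has 8 partial quotients, read off in order.

[8; 1, 1, 1, 1, 3, 1, 2]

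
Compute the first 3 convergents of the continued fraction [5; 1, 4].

Using the convergent recurrence p_i = a_i*p_{i-1} + p_{i-2}, q_i = a_i*q_{i-1} + q_{i-2} with p_{-2}=0, p_{-1}=1, q_{-2}=1, q_{-1}=0:
  i=0: a_0=5, p_0 = 5*1 + 0 = 5, q_0 = 5*0 + 1 = 1.
  i=1: a_1=1, p_1 = 1*5 + 1 = 6, q_1 = 1*1 + 0 = 1.
  i=2: a_2=4, p_2 = 4*6 + 5 = 29, q_2 = 4*1 + 1 = 5.

5/1, 6/1, 29/5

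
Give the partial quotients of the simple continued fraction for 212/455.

[0; 2, 6, 1, 5, 5]

Run the Euclidean algorithm on 212 and 455; the successive quotients are the partial quotients a_0, a_1, ... (each step inverts the fractional part left over by the previous one):
  212 = 0*455 + 212, so a_0 = 0.
  455 = 2*212 + 31, so a_1 = 2.
  212 = 6*31 + 26, so a_2 = 6.
  31 = 1*26 + 5, so a_3 = 1.
  26 = 5*5 + 1, so a_4 = 5.
  5 = 5*1 + 0, so a_5 = 5.
The remainder reaches 0 after 6 divisions, so the expansion has 6 partial quotients, read off in order.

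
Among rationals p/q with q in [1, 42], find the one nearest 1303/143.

Expand x = 1303/143 as a continued fraction with the Euclidean algorithm:
  1303 = 9*143 + 16, so a_0 = 9.
  143 = 8*16 + 15, so a_1 = 8.
  16 = 1*15 + 1, so a_2 = 1.
  15 = 15*1 + 0, so a_3 = 15.
so x = [9; 8, 1, 15].
Convergents (p_i = a_i*p_{i-1} + p_{i-2}, q_i = a_i*q_{i-1} + q_{i-2} with p_{-2}=0, p_{-1}=1, q_{-2}=1, q_{-1}=0), until the denominator exceeds 42:
  i=0: a_0=9, p_0 = 9*1 + 0 = 9, q_0 = 9*0 + 1 = 1.
  i=1: a_1=8, p_1 = 8*9 + 1 = 73, q_1 = 8*1 + 0 = 8.
  i=2: a_2=1, p_2 = 1*73 + 9 = 82, q_2 = 1*8 + 1 = 9.
  i=3: a_3=15, p_3 = 15*82 + 73 = 1303, q_3 = 15*9 + 8 = 143.
q_3 = 143 > 42, so the last convergent with denominator <= 42 is p_2/q_2 = 82/9.
The closest fraction with denominator <= 42 is either p_2/q_2 or the intermediate fraction (k*p_2 + p_1)/(k*q_2 + q_1) with the largest k >= 1 whose denominator stays <= 42; these approach x as k grows, and every other convergent or intermediate fraction in range is farther away.
Largest k: floor((42 - q_1)/q_2) = floor((42 - 8)/9) = 3.
That gives (3*82 + 73)/(3*9 + 8) = 319/35.
Compare the errors: |x - 82/9| = |1303*9 - 82*143|/(143*9) = 1/1287, and |x - 319/35| = |1303*35 - 319*143|/(143*35) = 12/5005.
Cross-multiplying, 1*5005 = 5005 < 15444 = 12*1287, so 1/1287 is smaller: the convergent 82/9 is closer to x than 319/35.

82/9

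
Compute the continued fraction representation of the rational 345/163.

[2; 8, 1, 1, 2, 1, 2]

Run the Euclidean algorithm on 345 and 163; the successive quotients are the partial quotients a_0, a_1, ... (each step inverts the fractional part left over by the previous one):
  345 = 2*163 + 19, so a_0 = 2.
  163 = 8*19 + 11, so a_1 = 8.
  19 = 1*11 + 8, so a_2 = 1.
  11 = 1*8 + 3, so a_3 = 1.
  8 = 2*3 + 2, so a_4 = 2.
  3 = 1*2 + 1, so a_5 = 1.
  2 = 2*1 + 0, so a_6 = 2.
The remainder reaches 0 after 7 divisions, so the expansion has 7 partial quotients, read off in order.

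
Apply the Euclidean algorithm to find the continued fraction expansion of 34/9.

[3; 1, 3, 2]

Run the Euclidean algorithm on 34 and 9; the successive quotients are the partial quotients a_0, a_1, ... (each step inverts the fractional part left over by the previous one):
  34 = 3*9 + 7, so a_0 = 3.
  9 = 1*7 + 2, so a_1 = 1.
  7 = 3*2 + 1, so a_2 = 3.
  2 = 2*1 + 0, so a_3 = 2.
The remainder reaches 0 after 4 divisions, so the expansion has 4 partial quotients, read off in order.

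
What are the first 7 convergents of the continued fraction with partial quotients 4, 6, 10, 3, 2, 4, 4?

4/1, 25/6, 254/61, 787/189, 1828/439, 8099/1945, 34224/8219

Using the convergent recurrence p_i = a_i*p_{i-1} + p_{i-2}, q_i = a_i*q_{i-1} + q_{i-2} with p_{-2}=0, p_{-1}=1, q_{-2}=1, q_{-1}=0:
  i=0: a_0=4, p_0 = 4*1 + 0 = 4, q_0 = 4*0 + 1 = 1.
  i=1: a_1=6, p_1 = 6*4 + 1 = 25, q_1 = 6*1 + 0 = 6.
  i=2: a_2=10, p_2 = 10*25 + 4 = 254, q_2 = 10*6 + 1 = 61.
  i=3: a_3=3, p_3 = 3*254 + 25 = 787, q_3 = 3*61 + 6 = 189.
  i=4: a_4=2, p_4 = 2*787 + 254 = 1828, q_4 = 2*189 + 61 = 439.
  i=5: a_5=4, p_5 = 4*1828 + 787 = 8099, q_5 = 4*439 + 189 = 1945.
  i=6: a_6=4, p_6 = 4*8099 + 1828 = 34224, q_6 = 4*1945 + 439 = 8219.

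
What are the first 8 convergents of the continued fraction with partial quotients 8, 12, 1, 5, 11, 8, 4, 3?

Using the convergent recurrence p_i = a_i*p_{i-1} + p_{i-2}, q_i = a_i*q_{i-1} + q_{i-2} with p_{-2}=0, p_{-1}=1, q_{-2}=1, q_{-1}=0:
  i=0: a_0=8, p_0 = 8*1 + 0 = 8, q_0 = 8*0 + 1 = 1.
  i=1: a_1=12, p_1 = 12*8 + 1 = 97, q_1 = 12*1 + 0 = 12.
  i=2: a_2=1, p_2 = 1*97 + 8 = 105, q_2 = 1*12 + 1 = 13.
  i=3: a_3=5, p_3 = 5*105 + 97 = 622, q_3 = 5*13 + 12 = 77.
  i=4: a_4=11, p_4 = 11*622 + 105 = 6947, q_4 = 11*77 + 13 = 860.
  i=5: a_5=8, p_5 = 8*6947 + 622 = 56198, q_5 = 8*860 + 77 = 6957.
  i=6: a_6=4, p_6 = 4*56198 + 6947 = 231739, q_6 = 4*6957 + 860 = 28688.
  i=7: a_7=3, p_7 = 3*231739 + 56198 = 751415, q_7 = 3*28688 + 6957 = 93021.

8/1, 97/12, 105/13, 622/77, 6947/860, 56198/6957, 231739/28688, 751415/93021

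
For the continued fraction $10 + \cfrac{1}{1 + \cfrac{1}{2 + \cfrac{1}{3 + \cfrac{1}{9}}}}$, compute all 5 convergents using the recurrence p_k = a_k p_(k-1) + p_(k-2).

Using the convergent recurrence p_i = a_i*p_{i-1} + p_{i-2}, q_i = a_i*q_{i-1} + q_{i-2} with p_{-2}=0, p_{-1}=1, q_{-2}=1, q_{-1}=0:
  i=0: a_0=10, p_0 = 10*1 + 0 = 10, q_0 = 10*0 + 1 = 1.
  i=1: a_1=1, p_1 = 1*10 + 1 = 11, q_1 = 1*1 + 0 = 1.
  i=2: a_2=2, p_2 = 2*11 + 10 = 32, q_2 = 2*1 + 1 = 3.
  i=3: a_3=3, p_3 = 3*32 + 11 = 107, q_3 = 3*3 + 1 = 10.
  i=4: a_4=9, p_4 = 9*107 + 32 = 995, q_4 = 9*10 + 3 = 93.

10/1, 11/1, 32/3, 107/10, 995/93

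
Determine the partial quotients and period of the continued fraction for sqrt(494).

[22; (4, 2, 2, 1, 2, 1, 2, 2, 4, 44)]

Write x_i = (sqrt(494) + m_i)/d_i with (m_0, d_0) = (0, 1). a_0 = floor(sqrt(494)) = 22, since 22^2 = 484 <= 494 < 529 = 23^2.
Iterate m_{i+1} = d_i*a_i - m_i, d_{i+1} = (494 - m_{i+1}^2)/d_i, a_{i+1} = floor((a_0 + m_{i+1})/d_{i+1}):
  m_1 = 1*22 - 0 = 22, d_1 = (494 - 22^2)/1 = 10/1 = 10, a_1 = floor((22 + 22)/10) = 4.
  m_2 = 10*4 - 22 = 18, d_2 = (494 - 18^2)/10 = 170/10 = 17, a_2 = floor((22 + 18)/17) = 2.
  m_3 = 17*2 - 18 = 16, d_3 = (494 - 16^2)/17 = 238/17 = 14, a_3 = floor((22 + 16)/14) = 2.
  m_4 = 14*2 - 16 = 12, d_4 = (494 - 12^2)/14 = 350/14 = 25, a_4 = floor((22 + 12)/25) = 1.
  m_5 = 25*1 - 12 = 13, d_5 = (494 - 13^2)/25 = 325/25 = 13, a_5 = floor((22 + 13)/13) = 2.
  m_6 = 13*2 - 13 = 13, d_6 = (494 - 13^2)/13 = 325/13 = 25, a_6 = floor((22 + 13)/25) = 1.
  m_7 = 25*1 - 13 = 12, d_7 = (494 - 12^2)/25 = 350/25 = 14, a_7 = floor((22 + 12)/14) = 2.
  m_8 = 14*2 - 12 = 16, d_8 = (494 - 16^2)/14 = 238/14 = 17, a_8 = floor((22 + 16)/17) = 2.
  m_9 = 17*2 - 16 = 18, d_9 = (494 - 18^2)/17 = 170/17 = 10, a_9 = floor((22 + 18)/10) = 4.
  m_10 = 10*4 - 18 = 22, d_10 = (494 - 22^2)/10 = 10/10 = 1, a_10 = floor((22 + 22)/1) = 44.
  m_11 = 1*44 - 22 = 22, d_11 = (494 - 22^2)/1 = 10/1 = 10: (m_11, d_11) = (m_1, d_1) = (22, 10), so from here the quotients repeat a_1, ..., a_10; the period length is 10.
Hence the expansion of sqrt(494) is a_0 = 22 followed by the repeating block 4, 2, 2, 1, 2, 1, 2, 2, 4, 44 (period 10).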